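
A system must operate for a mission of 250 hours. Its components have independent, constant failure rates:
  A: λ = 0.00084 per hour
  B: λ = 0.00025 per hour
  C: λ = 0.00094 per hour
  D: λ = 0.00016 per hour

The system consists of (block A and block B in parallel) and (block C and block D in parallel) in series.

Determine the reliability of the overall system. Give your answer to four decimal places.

0.9804

R(A) = exp(−0.00084 × 250) = 0.810584
R(B) = exp(−0.00025 × 250) = 0.939413
R(C) = exp(−0.00094 × 250) = 0.790571
R(D) = exp(−0.00016 × 250) = 0.960789
Parallel (A and B): 1 − (1 − 0.810584)(1 − 0.939413) = 0.988524
Parallel (C and D): 1 − (1 − 0.790571)(1 − 0.960789) = 0.991788
Series ([0.988524] and [0.991788]): 0.988524 × 0.991788 = 0.9804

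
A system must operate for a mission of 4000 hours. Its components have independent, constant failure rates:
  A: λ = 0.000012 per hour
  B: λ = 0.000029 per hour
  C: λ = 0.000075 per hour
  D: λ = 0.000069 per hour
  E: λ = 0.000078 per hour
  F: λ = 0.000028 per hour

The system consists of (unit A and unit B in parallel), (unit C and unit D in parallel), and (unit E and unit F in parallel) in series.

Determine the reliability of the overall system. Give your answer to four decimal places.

0.9062

R(A) = exp(−0.000012 × 4000) = 0.953134
R(B) = exp(−0.000029 × 4000) = 0.890475
R(C) = exp(−0.000075 × 4000) = 0.740818
R(D) = exp(−0.000069 × 4000) = 0.758813
R(E) = exp(−0.000078 × 4000) = 0.731982
R(F) = exp(−0.000028 × 4000) = 0.894044
Parallel (A and B): 1 − (1 − 0.953134)(1 − 0.890475) = 0.994867
Parallel (C and D): 1 − (1 − 0.740818)(1 − 0.758813) = 0.937489
Parallel (E and F): 1 − (1 − 0.731982)(1 − 0.894044) = 0.971602
Series ([0.994867], [0.937489], and [0.971602]): 0.994867 × 0.937489 × 0.971602 = 0.9062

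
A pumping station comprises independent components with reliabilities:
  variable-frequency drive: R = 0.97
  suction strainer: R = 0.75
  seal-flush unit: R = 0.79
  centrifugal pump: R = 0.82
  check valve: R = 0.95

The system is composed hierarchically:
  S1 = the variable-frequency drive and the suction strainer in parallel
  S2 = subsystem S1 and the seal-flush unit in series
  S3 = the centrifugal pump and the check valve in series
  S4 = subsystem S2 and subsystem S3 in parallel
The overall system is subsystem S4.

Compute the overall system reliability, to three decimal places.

0.952

Parallel (variable-frequency drive and suction strainer): 1 − (1 − 0.97000)(1 − 0.75000) = 0.99250
Series ([0.99250] and seal-flush unit): 0.99250 × 0.79000 = 0.78408
Series (centrifugal pump and check valve): 0.82000 × 0.95000 = 0.77900
Parallel ([0.78408] and [0.77900]): 1 − (1 − 0.78408)(1 − 0.77900) = 0.952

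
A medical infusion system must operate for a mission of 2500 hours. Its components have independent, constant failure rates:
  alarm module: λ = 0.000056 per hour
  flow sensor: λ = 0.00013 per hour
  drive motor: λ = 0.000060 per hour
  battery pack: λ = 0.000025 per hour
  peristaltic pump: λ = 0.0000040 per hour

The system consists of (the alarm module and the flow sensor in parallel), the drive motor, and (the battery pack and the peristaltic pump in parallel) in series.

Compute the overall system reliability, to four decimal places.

R(alarm module) = exp(−0.000056 × 2500) = 0.869358
R(flow sensor) = exp(−0.00013 × 2500) = 0.722527
R(drive motor) = exp(−0.000060 × 2500) = 0.860708
R(battery pack) = exp(−0.000025 × 2500) = 0.939413
R(peristaltic pump) = exp(−0.0000040 × 2500) = 0.990050
Parallel (alarm module and flow sensor): 1 − (1 − 0.869358)(1 − 0.722527) = 0.963750
Parallel (battery pack and peristaltic pump): 1 − (1 − 0.939413)(1 − 0.990050) = 0.999397
Series ([0.963750], drive motor, and [0.999397]): 0.963750 × 0.860708 × 0.999397 = 0.8290

0.8290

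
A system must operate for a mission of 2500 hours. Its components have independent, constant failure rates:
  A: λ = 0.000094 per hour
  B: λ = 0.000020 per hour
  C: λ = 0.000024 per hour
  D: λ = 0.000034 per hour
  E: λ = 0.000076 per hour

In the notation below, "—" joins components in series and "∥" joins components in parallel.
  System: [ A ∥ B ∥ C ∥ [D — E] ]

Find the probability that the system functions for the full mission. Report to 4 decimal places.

R(A) = exp(−0.000094 × 2500) = 0.790571
R(B) = exp(−0.000020 × 2500) = 0.951229
R(C) = exp(−0.000024 × 2500) = 0.941765
R(D) = exp(−0.000034 × 2500) = 0.918512
R(E) = exp(−0.000076 × 2500) = 0.826959
Series (D and E): 0.918512 × 0.826959 = 0.759572
Parallel (A, B, C, and [0.759572]): 1 − (1 − 0.790571)(1 − 0.951229)(1 − 0.941765)(1 − 0.759572) = 0.9999

0.9999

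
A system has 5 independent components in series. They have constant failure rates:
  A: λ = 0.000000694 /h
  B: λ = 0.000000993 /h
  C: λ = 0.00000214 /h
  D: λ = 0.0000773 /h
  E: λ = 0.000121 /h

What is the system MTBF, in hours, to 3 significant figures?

4950

Series of exponential components: λ_sys = Σ λ_i
λ_sys = 0.000000694 + 0.000000993 + 0.00000214 + 0.0000773 + 0.000121 = 2.0213e-04 /h
MTBF = 1 / λ_sys = 4950 h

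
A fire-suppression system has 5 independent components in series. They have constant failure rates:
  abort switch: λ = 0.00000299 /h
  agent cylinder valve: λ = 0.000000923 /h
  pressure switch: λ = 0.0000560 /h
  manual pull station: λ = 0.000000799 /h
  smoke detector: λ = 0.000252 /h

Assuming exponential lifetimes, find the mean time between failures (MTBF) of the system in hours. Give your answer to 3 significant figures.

3200

Series of exponential components: λ_sys = Σ λ_i
λ_sys = 0.00000299 + 0.000000923 + 0.0000560 + 0.000000799 + 0.000252 = 3.1271e-04 /h
MTBF = 1 / λ_sys = 3200 h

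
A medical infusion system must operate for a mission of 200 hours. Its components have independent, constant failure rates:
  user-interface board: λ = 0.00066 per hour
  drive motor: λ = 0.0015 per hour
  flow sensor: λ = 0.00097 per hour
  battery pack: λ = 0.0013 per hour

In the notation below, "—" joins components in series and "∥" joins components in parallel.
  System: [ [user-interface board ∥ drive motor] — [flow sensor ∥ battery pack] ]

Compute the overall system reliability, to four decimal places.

R(user-interface board) = exp(−0.00066 × 200) = 0.876341
R(drive motor) = exp(−0.0015 × 200) = 0.740818
R(flow sensor) = exp(−0.00097 × 200) = 0.823658
R(battery pack) = exp(−0.0013 × 200) = 0.771052
Parallel (user-interface board and drive motor): 1 − (1 − 0.876341)(1 − 0.740818) = 0.967950
Parallel (flow sensor and battery pack): 1 − (1 − 0.823658)(1 − 0.771052) = 0.959627
Series ([0.967950] and [0.959627]): 0.967950 × 0.959627 = 0.9289

0.9289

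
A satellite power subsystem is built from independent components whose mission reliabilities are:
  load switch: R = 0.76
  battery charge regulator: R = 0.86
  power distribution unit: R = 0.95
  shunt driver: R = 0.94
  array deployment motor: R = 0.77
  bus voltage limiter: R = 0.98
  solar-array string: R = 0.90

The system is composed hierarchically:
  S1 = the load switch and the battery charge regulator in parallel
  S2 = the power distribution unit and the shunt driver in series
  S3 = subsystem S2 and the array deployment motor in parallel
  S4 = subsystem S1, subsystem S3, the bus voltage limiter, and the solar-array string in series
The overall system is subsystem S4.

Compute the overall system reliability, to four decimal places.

Parallel (load switch and battery charge regulator): 1 − (1 − 0.760000)(1 − 0.860000) = 0.966400
Series (power distribution unit and shunt driver): 0.950000 × 0.940000 = 0.893000
Parallel ([0.893000] and array deployment motor): 1 − (1 − 0.893000)(1 − 0.770000) = 0.975390
Series ([0.966400], [0.975390], bus voltage limiter, and solar-array string): 0.966400 × 0.975390 × 0.980000 × 0.900000 = 0.8314

0.8314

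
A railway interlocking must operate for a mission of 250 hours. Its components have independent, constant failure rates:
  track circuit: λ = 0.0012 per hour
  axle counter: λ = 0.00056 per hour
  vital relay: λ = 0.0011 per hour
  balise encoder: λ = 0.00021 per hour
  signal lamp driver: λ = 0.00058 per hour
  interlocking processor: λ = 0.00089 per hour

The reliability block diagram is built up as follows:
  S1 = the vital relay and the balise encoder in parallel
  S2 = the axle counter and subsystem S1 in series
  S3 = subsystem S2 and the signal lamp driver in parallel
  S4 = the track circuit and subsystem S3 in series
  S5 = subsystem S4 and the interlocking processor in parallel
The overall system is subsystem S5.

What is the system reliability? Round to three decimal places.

R(track circuit) = exp(−0.0012 × 250) = 0.74082
R(axle counter) = exp(−0.00056 × 250) = 0.86936
R(vital relay) = exp(−0.0011 × 250) = 0.75957
R(balise encoder) = exp(−0.00021 × 250) = 0.94885
R(signal lamp driver) = exp(−0.00058 × 250) = 0.86502
R(interlocking processor) = exp(−0.00089 × 250) = 0.80052
Parallel (vital relay and balise encoder): 1 − (1 − 0.75957)(1 − 0.94885) = 0.98770
Series (axle counter and [0.98770]): 0.86936 × 0.98770 = 0.85867
Parallel ([0.85867] and signal lamp driver): 1 − (1 − 0.85867)(1 − 0.86502) = 0.98092
Series (track circuit and [0.98092]): 0.74082 × 0.98092 = 0.72669
Parallel ([0.72669] and interlocking processor): 1 − (1 − 0.72669)(1 − 0.80052) = 0.945

0.945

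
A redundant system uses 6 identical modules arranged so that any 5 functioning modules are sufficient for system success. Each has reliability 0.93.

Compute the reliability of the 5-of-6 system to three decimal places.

0.939

R = Σ_{i=5}^{6} C(6,i) p^i (1−p)^{6−i} with p = 0.93
C(6,5)·0.93^5·0.07^1 = 0.29219
C(6,6)·0.93^6·0.07^0 = 0.64699
Sum = 0.939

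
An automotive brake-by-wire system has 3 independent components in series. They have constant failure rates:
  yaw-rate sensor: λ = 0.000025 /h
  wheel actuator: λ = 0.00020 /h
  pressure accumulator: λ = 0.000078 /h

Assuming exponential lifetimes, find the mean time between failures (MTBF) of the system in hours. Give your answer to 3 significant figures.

Series of exponential components: λ_sys = Σ λ_i
λ_sys = 0.000025 + 0.00020 + 0.000078 = 3.0300e-04 /h
MTBF = 1 / λ_sys = 3300 h

3300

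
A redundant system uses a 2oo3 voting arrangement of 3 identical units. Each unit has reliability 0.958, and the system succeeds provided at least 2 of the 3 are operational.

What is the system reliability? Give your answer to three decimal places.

R = Σ_{i=2}^{3} C(3,i) p^i (1−p)^{3−i} with p = 0.958
C(3,2)·0.958^2·0.042^1 = 0.11564
C(3,3)·0.958^3·0.042^0 = 0.87922
Sum = 0.995

0.995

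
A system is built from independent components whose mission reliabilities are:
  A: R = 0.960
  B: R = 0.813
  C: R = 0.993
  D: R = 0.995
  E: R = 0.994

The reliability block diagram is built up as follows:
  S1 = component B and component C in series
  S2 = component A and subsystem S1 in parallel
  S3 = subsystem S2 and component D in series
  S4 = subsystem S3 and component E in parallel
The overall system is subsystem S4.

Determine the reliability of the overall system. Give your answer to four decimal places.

Series (B and C): 0.813000 × 0.993000 = 0.807309
Parallel (A and [0.807309]): 1 − (1 − 0.960000)(1 − 0.807309) = 0.992292
Series ([0.992292] and D): 0.992292 × 0.995000 = 0.987331
Parallel ([0.987331] and E): 1 − (1 − 0.987331)(1 − 0.994000) = 0.9999

0.9999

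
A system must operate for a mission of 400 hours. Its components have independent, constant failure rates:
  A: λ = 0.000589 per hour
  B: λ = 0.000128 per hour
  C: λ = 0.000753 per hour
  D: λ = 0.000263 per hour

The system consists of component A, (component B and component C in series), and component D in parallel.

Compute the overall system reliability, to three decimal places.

0.994

R(A) = exp(−0.000589 × 400) = 0.79010
R(B) = exp(−0.000128 × 400) = 0.95009
R(C) = exp(−0.000753 × 400) = 0.73993
R(D) = exp(−0.000263 × 400) = 0.90014
Series (B and C): 0.95009 × 0.73993 = 0.70300
Parallel (A, [0.70300], and D): 1 − (1 − 0.79010)(1 − 0.70300)(1 − 0.90014) = 0.994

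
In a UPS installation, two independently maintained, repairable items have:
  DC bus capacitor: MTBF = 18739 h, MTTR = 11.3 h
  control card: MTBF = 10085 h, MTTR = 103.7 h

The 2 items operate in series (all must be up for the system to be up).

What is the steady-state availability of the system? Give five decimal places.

A(DC bus capacitor) = MTBF/(MTBF+MTTR) = 18739/(18739+11.3) = 0.999397
A(control card) = MTBF/(MTBF+MTTR) = 10085/(10085+103.7) = 0.989822
Series availability: 0.999397 × 0.989822 = 0.98923

0.98923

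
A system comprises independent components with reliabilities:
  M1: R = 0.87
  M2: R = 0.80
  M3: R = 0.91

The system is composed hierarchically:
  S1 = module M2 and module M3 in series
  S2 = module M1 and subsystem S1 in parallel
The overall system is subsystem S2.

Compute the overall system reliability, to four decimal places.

0.9646

Series (M2 and M3): 0.800000 × 0.910000 = 0.728000
Parallel (M1 and [0.728000]): 1 − (1 − 0.870000)(1 − 0.728000) = 0.9646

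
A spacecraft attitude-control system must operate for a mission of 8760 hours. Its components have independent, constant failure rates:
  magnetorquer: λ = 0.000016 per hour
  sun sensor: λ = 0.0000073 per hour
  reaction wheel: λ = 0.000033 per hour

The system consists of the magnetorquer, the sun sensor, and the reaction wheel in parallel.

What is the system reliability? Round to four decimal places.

0.9980

R(magnetorquer) = exp(−0.000016 × 8760) = 0.869219
R(sun sensor) = exp(−0.0000073 × 8760) = 0.938054
R(reaction wheel) = exp(−0.000033 × 8760) = 0.748952
Parallel (magnetorquer, sun sensor, and reaction wheel): 1 − (1 − 0.869219)(1 − 0.938054)(1 − 0.748952) = 0.9980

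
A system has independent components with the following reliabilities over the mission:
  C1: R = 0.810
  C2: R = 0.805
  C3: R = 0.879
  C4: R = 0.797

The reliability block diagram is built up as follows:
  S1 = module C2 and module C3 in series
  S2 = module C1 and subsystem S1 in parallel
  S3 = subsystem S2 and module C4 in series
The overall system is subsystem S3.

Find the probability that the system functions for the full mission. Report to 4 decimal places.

0.7527

Series (C2 and C3): 0.805000 × 0.879000 = 0.707595
Parallel (C1 and [0.707595]): 1 − (1 − 0.810000)(1 − 0.707595) = 0.944443
Series ([0.944443] and C4): 0.944443 × 0.797000 = 0.7527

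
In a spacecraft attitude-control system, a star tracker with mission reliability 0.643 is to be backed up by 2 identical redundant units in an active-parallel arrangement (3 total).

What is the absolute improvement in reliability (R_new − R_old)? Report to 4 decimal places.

0.3115

R_before = 0.643
R_after = 1 − (1 − 0.643)^3 = 0.9545
ΔR = 0.9545 − 0.643 = 0.3115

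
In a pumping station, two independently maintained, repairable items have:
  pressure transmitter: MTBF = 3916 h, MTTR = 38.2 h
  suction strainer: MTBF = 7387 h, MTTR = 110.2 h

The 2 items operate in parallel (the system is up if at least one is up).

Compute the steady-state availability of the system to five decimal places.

0.99986

A(pressure transmitter) = MTBF/(MTBF+MTTR) = 3916/(3916+38.2) = 0.990339
A(suction strainer) = MTBF/(MTBF+MTTR) = 7387/(7387+110.2) = 0.985301
Parallel availability: 1 − (1 − 0.990339)(1 − 0.985301) = 0.99986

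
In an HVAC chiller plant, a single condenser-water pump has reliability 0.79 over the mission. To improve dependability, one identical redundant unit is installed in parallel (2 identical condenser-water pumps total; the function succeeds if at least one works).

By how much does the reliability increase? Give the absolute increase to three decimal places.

R_before = 0.79
R_after = 1 − (1 − 0.79)^2 = 0.956
ΔR = 0.956 − 0.79 = 0.166

0.166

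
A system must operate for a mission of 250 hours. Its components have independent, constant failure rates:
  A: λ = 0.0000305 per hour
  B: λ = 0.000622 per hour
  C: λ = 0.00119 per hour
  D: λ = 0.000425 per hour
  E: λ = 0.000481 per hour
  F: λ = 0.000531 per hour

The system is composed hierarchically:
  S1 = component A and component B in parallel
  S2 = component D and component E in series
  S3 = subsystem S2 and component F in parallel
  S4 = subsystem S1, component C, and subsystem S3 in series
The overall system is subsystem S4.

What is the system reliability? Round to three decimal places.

R(A) = exp(−0.0000305 × 250) = 0.99240
R(B) = exp(−0.000622 × 250) = 0.85599
R(C) = exp(−0.00119 × 250) = 0.74267
R(D) = exp(−0.000425 × 250) = 0.89920
R(E) = exp(−0.000481 × 250) = 0.88670
R(F) = exp(−0.000531 × 250) = 0.87568
Parallel (A and B): 1 − (1 − 0.99240)(1 − 0.85599) = 0.99891
Series (D and E): 0.89920 × 0.88670 = 0.79732
Parallel ([0.79732] and F): 1 − (1 − 0.79732)(1 − 0.87568) = 0.97480
Series ([0.99891], C, and [0.97480]): 0.99891 × 0.74267 × 0.97480 = 0.723

0.723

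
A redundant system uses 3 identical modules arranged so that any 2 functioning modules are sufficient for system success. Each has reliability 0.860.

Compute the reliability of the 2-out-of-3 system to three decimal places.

R = Σ_{i=2}^{3} C(3,i) p^i (1−p)^{3−i} with p = 0.860
C(3,2)·0.860^2·0.140^1 = 0.31063
C(3,3)·0.860^3·0.140^0 = 0.63606
Sum = 0.947

0.947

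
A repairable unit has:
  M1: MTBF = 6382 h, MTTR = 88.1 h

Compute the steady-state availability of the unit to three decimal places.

0.986

A(M1) = MTBF/(MTBF+MTTR) = 6382/(6382+88.1) = 0.986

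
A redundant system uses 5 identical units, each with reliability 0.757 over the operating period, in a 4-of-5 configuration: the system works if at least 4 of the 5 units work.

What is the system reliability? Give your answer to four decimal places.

R = Σ_{i=4}^{5} C(5,i) p^i (1−p)^{5−i} with p = 0.757
C(5,4)·0.757^4·0.243^1 = 0.398988
C(5,5)·0.757^5·0.243^0 = 0.248588
Sum = 0.6476

0.6476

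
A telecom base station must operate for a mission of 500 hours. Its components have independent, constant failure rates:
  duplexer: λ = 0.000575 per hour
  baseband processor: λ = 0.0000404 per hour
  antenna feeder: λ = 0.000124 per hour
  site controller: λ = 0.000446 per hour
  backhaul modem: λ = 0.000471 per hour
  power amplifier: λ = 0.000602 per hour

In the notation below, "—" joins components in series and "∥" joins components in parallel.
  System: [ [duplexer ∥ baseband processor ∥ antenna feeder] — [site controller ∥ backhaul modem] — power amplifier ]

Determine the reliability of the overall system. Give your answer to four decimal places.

0.7088

R(duplexer) = exp(−0.000575 × 500) = 0.750137
R(baseband processor) = exp(−0.0000404 × 500) = 0.980003
R(antenna feeder) = exp(−0.000124 × 500) = 0.939883
R(site controller) = exp(−0.000446 × 500) = 0.800115
R(backhaul modem) = exp(−0.000471 × 500) = 0.790176
R(power amplifier) = exp(−0.000602 × 500) = 0.740078
Parallel (duplexer, baseband processor, and antenna feeder): 1 − (1 − 0.750137)(1 − 0.980003)(1 − 0.939883) = 0.999700
Parallel (site controller and backhaul modem): 1 − (1 − 0.800115)(1 − 0.790176) = 0.958059
Series ([0.999700], [0.958059], and power amplifier): 0.999700 × 0.958059 × 0.740078 = 0.7088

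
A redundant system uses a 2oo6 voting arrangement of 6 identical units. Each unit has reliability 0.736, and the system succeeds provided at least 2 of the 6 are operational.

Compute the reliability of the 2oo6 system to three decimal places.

R = Σ_{i=2}^{6} C(6,i) p^i (1−p)^{6−i} with p = 0.736
C(6,2)·0.736^2·0.264^4 = 0.03947
C(6,3)·0.736^3·0.264^3 = 0.14672
C(6,4)·0.736^4·0.264^2 = 0.30677
C(6,5)·0.736^5·0.264^1 = 0.34209
C(6,6)·0.736^6·0.264^0 = 0.15895
Sum = 0.994

0.994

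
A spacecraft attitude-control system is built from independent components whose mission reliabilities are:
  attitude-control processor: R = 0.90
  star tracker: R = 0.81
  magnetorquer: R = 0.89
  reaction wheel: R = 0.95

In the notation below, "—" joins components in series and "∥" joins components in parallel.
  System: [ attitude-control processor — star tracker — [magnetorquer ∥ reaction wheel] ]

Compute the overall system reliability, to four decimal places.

0.7250

Parallel (magnetorquer and reaction wheel): 1 − (1 − 0.890000)(1 − 0.950000) = 0.994500
Series (attitude-control processor, star tracker, and [0.994500]): 0.900000 × 0.810000 × 0.994500 = 0.7250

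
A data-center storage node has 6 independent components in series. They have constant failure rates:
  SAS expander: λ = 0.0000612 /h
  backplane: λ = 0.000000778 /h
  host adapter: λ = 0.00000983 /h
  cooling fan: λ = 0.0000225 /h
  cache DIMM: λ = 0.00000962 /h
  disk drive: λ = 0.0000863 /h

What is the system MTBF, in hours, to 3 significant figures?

Series of exponential components: λ_sys = Σ λ_i
λ_sys = 0.0000612 + 0.000000778 + 0.00000983 + 0.0000225 + 0.00000962 + 0.0000863 = 1.9023e-04 /h
MTBF = 1 / λ_sys = 5260 h

5260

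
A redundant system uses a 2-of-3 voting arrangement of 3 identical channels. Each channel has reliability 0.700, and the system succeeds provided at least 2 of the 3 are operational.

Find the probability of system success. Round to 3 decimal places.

0.784

R = Σ_{i=2}^{3} C(3,i) p^i (1−p)^{3−i} with p = 0.700
C(3,2)·0.700^2·0.300^1 = 0.44100
C(3,3)·0.700^3·0.300^0 = 0.34300
Sum = 0.784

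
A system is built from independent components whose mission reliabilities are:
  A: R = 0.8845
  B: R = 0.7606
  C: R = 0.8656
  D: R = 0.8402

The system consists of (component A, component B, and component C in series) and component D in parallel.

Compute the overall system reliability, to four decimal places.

0.9333

Series (A, B, and C): 0.884500 × 0.760600 × 0.865600 = 0.582333
Parallel ([0.582333] and D): 1 − (1 − 0.582333)(1 − 0.840200) = 0.9333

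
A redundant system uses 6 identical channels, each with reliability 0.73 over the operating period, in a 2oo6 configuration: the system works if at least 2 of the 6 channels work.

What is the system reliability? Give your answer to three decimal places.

0.993

R = Σ_{i=2}^{6} C(6,i) p^i (1−p)^{6−i} with p = 0.73
C(6,2)·0.73^2·0.27^4 = 0.04248
C(6,3)·0.73^3·0.27^3 = 0.15314
C(6,4)·0.73^4·0.27^2 = 0.31053
C(6,5)·0.73^5·0.27^1 = 0.33584
C(6,6)·0.73^6·0.27^0 = 0.15133
Sum = 0.993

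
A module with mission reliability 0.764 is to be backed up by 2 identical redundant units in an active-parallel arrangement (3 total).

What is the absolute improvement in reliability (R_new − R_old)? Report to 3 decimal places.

R_before = 0.764
R_after = 1 − (1 − 0.764)^3 = 0.987
ΔR = 0.987 − 0.764 = 0.223

0.223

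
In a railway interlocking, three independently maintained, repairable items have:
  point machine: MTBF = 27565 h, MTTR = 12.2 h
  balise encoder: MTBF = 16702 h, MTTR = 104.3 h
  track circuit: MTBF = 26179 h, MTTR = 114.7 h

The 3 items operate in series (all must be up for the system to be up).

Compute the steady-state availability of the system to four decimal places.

0.9890

A(point machine) = MTBF/(MTBF+MTTR) = 27565/(27565+12.2) = 0.999558
A(balise encoder) = MTBF/(MTBF+MTTR) = 16702/(16702+104.3) = 0.993794
A(track circuit) = MTBF/(MTBF+MTTR) = 26179/(26179+114.7) = 0.995638
Series availability: 0.999558 × 0.993794 × 0.995638 = 0.9890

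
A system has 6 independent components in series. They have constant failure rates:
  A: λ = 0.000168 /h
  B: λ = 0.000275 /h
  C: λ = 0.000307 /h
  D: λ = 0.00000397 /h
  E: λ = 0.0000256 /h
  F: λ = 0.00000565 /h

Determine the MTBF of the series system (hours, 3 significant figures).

1270

Series of exponential components: λ_sys = Σ λ_i
λ_sys = 0.000168 + 0.000275 + 0.000307 + 0.00000397 + 0.0000256 + 0.00000565 = 7.8522e-04 /h
MTBF = 1 / λ_sys = 1270 h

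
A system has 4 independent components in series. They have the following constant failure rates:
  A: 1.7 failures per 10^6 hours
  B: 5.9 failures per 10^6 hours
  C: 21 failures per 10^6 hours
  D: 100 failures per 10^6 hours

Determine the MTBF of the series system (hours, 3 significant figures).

Series of exponential components: λ_sys = Σ λ_i
λ_sys = 0.0000017 + 0.0000059 + 0.000021 + 0.00010 = 1.2860e-04 /h
MTBF = 1 / λ_sys = 7780 h

7780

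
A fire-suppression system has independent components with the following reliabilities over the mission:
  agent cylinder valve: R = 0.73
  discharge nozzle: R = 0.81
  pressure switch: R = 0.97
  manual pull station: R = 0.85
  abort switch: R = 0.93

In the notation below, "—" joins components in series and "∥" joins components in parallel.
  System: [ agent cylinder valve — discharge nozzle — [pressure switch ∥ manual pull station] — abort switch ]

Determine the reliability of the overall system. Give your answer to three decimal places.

0.547

Parallel (pressure switch and manual pull station): 1 − (1 − 0.97000)(1 − 0.85000) = 0.99550
Series (agent cylinder valve, discharge nozzle, [0.99550], and abort switch): 0.73000 × 0.81000 × 0.99550 × 0.93000 = 0.547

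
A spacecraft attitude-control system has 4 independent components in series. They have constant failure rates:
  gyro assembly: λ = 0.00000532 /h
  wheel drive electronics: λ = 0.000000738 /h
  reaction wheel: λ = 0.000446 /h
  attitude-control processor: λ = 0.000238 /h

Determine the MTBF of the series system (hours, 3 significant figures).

1450

Series of exponential components: λ_sys = Σ λ_i
λ_sys = 0.00000532 + 0.000000738 + 0.000446 + 0.000238 = 6.9006e-04 /h
MTBF = 1 / λ_sys = 1450 h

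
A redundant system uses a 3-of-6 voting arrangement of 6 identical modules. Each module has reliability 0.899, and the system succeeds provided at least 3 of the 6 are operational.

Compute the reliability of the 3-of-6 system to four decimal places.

0.9987

R = Σ_{i=3}^{6} C(6,i) p^i (1−p)^{6−i} with p = 0.899
C(6,3)·0.899^3·0.101^3 = 0.014972
C(6,4)·0.899^4·0.101^2 = 0.099948
C(6,5)·0.899^5·0.101^1 = 0.355853
C(6,6)·0.899^6·0.101^0 = 0.527908
Sum = 0.9987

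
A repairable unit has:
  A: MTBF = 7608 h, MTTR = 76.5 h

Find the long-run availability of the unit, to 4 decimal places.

0.9900

A(A) = MTBF/(MTBF+MTTR) = 7608/(7608+76.5) = 0.9900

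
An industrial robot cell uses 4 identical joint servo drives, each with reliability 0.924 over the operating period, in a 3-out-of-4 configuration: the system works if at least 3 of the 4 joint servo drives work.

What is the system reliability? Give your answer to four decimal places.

0.9688

R = Σ_{i=3}^{4} C(4,i) p^i (1−p)^{4−i} with p = 0.924
C(4,3)·0.924^3·0.076^1 = 0.239822
C(4,4)·0.924^4·0.076^0 = 0.728933
Sum = 0.9688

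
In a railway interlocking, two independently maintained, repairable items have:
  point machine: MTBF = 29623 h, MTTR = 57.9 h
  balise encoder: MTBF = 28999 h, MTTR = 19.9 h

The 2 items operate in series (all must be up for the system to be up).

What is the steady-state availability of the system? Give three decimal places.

A(point machine) = MTBF/(MTBF+MTTR) = 29623/(29623+57.9) = 0.998049
A(balise encoder) = MTBF/(MTBF+MTTR) = 28999/(28999+19.9) = 0.999314
Series availability: 0.998049 × 0.999314 = 0.997

0.997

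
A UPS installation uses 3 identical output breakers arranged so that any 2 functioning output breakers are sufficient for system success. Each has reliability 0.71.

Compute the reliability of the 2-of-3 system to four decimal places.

0.7965

R = Σ_{i=2}^{3} C(3,i) p^i (1−p)^{3−i} with p = 0.71
C(3,2)·0.71^2·0.29^1 = 0.438567
C(3,3)·0.71^3·0.29^0 = 0.357911
Sum = 0.7965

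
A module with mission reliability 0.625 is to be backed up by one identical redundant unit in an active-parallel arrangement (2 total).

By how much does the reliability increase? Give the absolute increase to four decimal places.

0.2344

R_before = 0.625
R_after = 1 − (1 − 0.625)^2 = 0.8594
ΔR = 0.8594 − 0.625 = 0.2344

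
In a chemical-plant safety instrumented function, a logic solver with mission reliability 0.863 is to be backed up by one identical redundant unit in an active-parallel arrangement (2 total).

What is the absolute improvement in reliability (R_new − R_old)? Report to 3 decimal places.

0.118

R_before = 0.863
R_after = 1 − (1 − 0.863)^2 = 0.981
ΔR = 0.981 − 0.863 = 0.118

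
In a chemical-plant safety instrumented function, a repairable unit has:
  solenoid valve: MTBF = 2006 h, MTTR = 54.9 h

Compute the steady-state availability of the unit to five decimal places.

A(solenoid valve) = MTBF/(MTBF+MTTR) = 2006/(2006+54.9) = 0.97336

0.97336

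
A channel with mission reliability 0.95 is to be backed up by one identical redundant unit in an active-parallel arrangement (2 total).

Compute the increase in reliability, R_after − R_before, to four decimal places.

R_before = 0.95
R_after = 1 − (1 − 0.95)^2 = 0.9975
ΔR = 0.9975 − 0.95 = 0.0475

0.0475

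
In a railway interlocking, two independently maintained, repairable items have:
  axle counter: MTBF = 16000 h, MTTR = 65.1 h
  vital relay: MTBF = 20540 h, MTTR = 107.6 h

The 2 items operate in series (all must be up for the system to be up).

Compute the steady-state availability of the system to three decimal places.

A(axle counter) = MTBF/(MTBF+MTTR) = 16000/(16000+65.1) = 0.995948
A(vital relay) = MTBF/(MTBF+MTTR) = 20540/(20540+107.6) = 0.994789
Series availability: 0.995948 × 0.994789 = 0.991

0.991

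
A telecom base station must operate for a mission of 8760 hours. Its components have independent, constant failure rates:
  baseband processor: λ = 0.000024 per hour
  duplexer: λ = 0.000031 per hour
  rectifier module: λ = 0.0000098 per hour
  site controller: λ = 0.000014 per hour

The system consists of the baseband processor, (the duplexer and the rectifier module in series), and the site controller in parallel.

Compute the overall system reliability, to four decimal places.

0.9934

R(baseband processor) = exp(−0.000024 × 8760) = 0.810390
R(duplexer) = exp(−0.000031 × 8760) = 0.762190
R(rectifier module) = exp(−0.0000098 × 8760) = 0.917734
R(site controller) = exp(−0.000014 × 8760) = 0.884582
Series (duplexer and rectifier module): 0.762190 × 0.917734 = 0.699488
Parallel (baseband processor, [0.699488], and site controller): 1 − (1 − 0.810390)(1 − 0.699488)(1 − 0.884582) = 0.9934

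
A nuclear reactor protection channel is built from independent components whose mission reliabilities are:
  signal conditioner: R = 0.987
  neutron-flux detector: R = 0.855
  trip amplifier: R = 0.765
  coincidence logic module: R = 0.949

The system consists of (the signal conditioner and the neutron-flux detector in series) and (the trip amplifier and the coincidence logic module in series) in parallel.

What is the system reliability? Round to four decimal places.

Series (signal conditioner and neutron-flux detector): 0.987000 × 0.855000 = 0.843885
Series (trip amplifier and coincidence logic module): 0.765000 × 0.949000 = 0.725985
Parallel ([0.843885] and [0.725985]): 1 − (1 − 0.843885)(1 − 0.725985) = 0.9572

0.9572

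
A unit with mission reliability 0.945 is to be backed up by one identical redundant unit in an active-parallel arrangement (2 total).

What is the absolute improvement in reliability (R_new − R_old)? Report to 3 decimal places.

0.052

R_before = 0.945
R_after = 1 − (1 − 0.945)^2 = 0.997
ΔR = 0.997 − 0.945 = 0.052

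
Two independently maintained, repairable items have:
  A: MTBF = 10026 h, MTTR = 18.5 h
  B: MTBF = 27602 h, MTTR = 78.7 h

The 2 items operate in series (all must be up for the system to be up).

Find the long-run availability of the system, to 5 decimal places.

0.99532

A(A) = MTBF/(MTBF+MTTR) = 10026/(10026+18.5) = 0.998158
A(B) = MTBF/(MTBF+MTTR) = 27602/(27602+78.7) = 0.997157
Series availability: 0.998158 × 0.997157 = 0.99532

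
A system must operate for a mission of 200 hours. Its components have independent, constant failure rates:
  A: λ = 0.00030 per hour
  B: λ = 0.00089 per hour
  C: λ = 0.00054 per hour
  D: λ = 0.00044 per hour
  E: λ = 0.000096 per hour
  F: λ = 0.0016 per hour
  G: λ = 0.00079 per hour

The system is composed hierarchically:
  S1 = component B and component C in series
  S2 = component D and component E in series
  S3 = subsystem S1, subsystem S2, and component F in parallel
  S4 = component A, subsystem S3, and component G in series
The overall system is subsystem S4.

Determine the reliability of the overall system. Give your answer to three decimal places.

R(A) = exp(−0.00030 × 200) = 0.94176
R(B) = exp(−0.00089 × 200) = 0.83694
R(C) = exp(−0.00054 × 200) = 0.89763
R(D) = exp(−0.00044 × 200) = 0.91576
R(E) = exp(−0.000096 × 200) = 0.98098
R(F) = exp(−0.0016 × 200) = 0.72615
R(G) = exp(−0.00079 × 200) = 0.85385
Series (B and C): 0.83694 × 0.89763 = 0.75126
Series (D and E): 0.91576 × 0.98098 = 0.89834
Parallel ([0.75126], [0.89834], and F): 1 − (1 − 0.75126)(1 − 0.89834)(1 − 0.72615) = 0.99308
Series (A, [0.99308], and G): 0.94176 × 0.99308 × 0.85385 = 0.799

0.799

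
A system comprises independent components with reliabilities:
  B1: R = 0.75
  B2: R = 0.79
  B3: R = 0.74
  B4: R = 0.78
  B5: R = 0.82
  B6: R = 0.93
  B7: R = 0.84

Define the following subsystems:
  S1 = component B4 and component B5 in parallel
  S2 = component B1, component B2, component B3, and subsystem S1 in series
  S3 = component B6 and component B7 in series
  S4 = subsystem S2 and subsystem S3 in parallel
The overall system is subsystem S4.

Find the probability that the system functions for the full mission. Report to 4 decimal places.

0.8733

Parallel (B4 and B5): 1 − (1 − 0.780000)(1 − 0.820000) = 0.960400
Series (B1, B2, B3, and [0.960400]): 0.750000 × 0.790000 × 0.740000 × 0.960400 = 0.421087
Series (B6 and B7): 0.930000 × 0.840000 = 0.781200
Parallel ([0.421087] and [0.781200]): 1 − (1 − 0.421087)(1 − 0.781200) = 0.8733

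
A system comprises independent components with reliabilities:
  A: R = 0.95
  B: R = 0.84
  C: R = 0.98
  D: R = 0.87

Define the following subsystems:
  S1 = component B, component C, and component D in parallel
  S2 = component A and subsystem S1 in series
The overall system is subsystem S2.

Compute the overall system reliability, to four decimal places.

0.9496

Parallel (B, C, and D): 1 − (1 − 0.840000)(1 − 0.980000)(1 − 0.870000) = 0.999584
Series (A and [0.999584]): 0.950000 × 0.999584 = 0.9496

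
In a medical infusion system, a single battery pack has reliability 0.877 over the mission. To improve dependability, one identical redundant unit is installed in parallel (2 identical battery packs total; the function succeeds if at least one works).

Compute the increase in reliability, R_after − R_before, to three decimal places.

0.108

R_before = 0.877
R_after = 1 − (1 − 0.877)^2 = 0.985
ΔR = 0.985 − 0.877 = 0.108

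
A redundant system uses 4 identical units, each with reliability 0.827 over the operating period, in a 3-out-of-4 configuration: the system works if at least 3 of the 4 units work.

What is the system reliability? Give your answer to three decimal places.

R = Σ_{i=3}^{4} C(4,i) p^i (1−p)^{4−i} with p = 0.827
C(4,3)·0.827^3·0.173^1 = 0.39140
C(4,4)·0.827^4·0.173^0 = 0.46776
Sum = 0.859

0.859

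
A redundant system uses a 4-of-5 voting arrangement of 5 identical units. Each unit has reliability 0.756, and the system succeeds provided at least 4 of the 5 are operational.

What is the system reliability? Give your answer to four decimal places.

0.6455

R = Σ_{i=4}^{5} C(5,i) p^i (1−p)^{5−i} with p = 0.756
C(5,4)·0.756^4·0.244^1 = 0.398517
C(5,5)·0.756^5·0.244^0 = 0.246950
Sum = 0.6455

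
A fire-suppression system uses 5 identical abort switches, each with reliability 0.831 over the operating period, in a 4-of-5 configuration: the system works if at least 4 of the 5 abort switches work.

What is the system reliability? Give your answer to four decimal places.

0.7992

R = Σ_{i=4}^{5} C(5,i) p^i (1−p)^{5−i} with p = 0.831
C(5,4)·0.831^4·0.169^1 = 0.402959
C(5,5)·0.831^5·0.169^0 = 0.396283
Sum = 0.7992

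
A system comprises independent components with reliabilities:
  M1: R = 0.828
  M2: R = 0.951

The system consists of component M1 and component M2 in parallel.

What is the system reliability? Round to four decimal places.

Parallel (M1 and M2): 1 − (1 − 0.828000)(1 − 0.951000) = 0.9916

0.9916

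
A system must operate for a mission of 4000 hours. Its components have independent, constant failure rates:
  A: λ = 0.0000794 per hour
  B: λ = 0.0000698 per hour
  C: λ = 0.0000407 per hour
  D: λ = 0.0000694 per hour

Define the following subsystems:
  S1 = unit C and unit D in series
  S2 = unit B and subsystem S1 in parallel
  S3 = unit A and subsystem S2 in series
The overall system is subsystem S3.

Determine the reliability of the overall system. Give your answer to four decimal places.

0.6647

R(A) = exp(−0.0000794 × 4000) = 0.727894
R(B) = exp(−0.0000698 × 4000) = 0.756389
R(C) = exp(−0.0000407 × 4000) = 0.849761
R(D) = exp(−0.0000694 × 4000) = 0.757600
Series (C and D): 0.849761 × 0.757600 = 0.643779
Parallel (B and [0.643779]): 1 − (1 − 0.756389)(1 − 0.643779) = 0.913221
Series (A and [0.913221]): 0.727894 × 0.913221 = 0.6647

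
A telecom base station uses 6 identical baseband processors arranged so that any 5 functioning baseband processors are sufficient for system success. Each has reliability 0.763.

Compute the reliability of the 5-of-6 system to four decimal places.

0.5650

R = Σ_{i=5}^{6} C(6,i) p^i (1−p)^{6−i} with p = 0.763
C(6,5)·0.763^5·0.237^1 = 0.367724
C(6,6)·0.763^6·0.237^0 = 0.197309
Sum = 0.5650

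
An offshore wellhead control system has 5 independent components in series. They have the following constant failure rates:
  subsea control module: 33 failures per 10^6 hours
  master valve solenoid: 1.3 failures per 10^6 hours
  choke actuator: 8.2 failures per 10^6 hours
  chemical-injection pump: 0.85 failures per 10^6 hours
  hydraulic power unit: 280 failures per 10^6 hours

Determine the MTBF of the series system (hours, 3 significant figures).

3090

Series of exponential components: λ_sys = Σ λ_i
λ_sys = 0.000033 + 0.0000013 + 0.0000082 + 0.00000085 + 0.00028 = 3.2335e-04 /h
MTBF = 1 / λ_sys = 3090 h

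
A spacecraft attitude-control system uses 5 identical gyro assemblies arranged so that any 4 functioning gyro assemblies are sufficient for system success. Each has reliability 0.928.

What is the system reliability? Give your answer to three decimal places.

0.955

R = Σ_{i=4}^{5} C(5,i) p^i (1−p)^{5−i} with p = 0.928
C(5,4)·0.928^4·0.072^1 = 0.26699
C(5,5)·0.928^5·0.072^0 = 0.68824
Sum = 0.955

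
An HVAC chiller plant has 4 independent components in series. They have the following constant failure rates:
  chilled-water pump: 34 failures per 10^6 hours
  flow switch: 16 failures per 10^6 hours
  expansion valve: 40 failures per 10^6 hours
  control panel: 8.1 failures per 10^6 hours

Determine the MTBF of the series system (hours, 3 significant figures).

Series of exponential components: λ_sys = Σ λ_i
λ_sys = 0.000034 + 0.000016 + 0.000040 + 0.0000081 = 9.8100e-05 /h
MTBF = 1 / λ_sys = 10200 h

10200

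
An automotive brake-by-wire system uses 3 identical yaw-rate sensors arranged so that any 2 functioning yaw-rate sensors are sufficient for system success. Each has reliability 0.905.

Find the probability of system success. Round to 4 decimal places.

0.9746

R = Σ_{i=2}^{3} C(3,i) p^i (1−p)^{3−i} with p = 0.905
C(3,2)·0.905^2·0.095^1 = 0.233422
C(3,3)·0.905^3·0.095^0 = 0.741218
Sum = 0.9746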